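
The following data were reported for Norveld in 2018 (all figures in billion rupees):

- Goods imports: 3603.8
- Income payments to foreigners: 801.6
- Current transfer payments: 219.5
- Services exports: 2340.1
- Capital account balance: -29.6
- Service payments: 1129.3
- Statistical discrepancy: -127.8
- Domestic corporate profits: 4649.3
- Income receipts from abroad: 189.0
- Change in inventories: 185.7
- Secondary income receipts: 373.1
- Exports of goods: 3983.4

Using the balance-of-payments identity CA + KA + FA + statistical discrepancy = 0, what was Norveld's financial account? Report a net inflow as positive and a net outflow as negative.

-974.0

Goods balance = 3983.4 - 3603.8 = 379.6
Services balance = 2340.1 - 1129.3 = 1210.8
Trade balance (goods + services) = 379.6 + 1210.8 = 1590.4
Net primary income = 189.0 - 801.6 = -612.6
Net secondary income = 373.1 - 219.5 = 153.6
Current account = 1590.4 + (-612.6) + 153.6 = 1131.4
Financial account = -(1131.4 + (-29.6) + (-127.8)) = -974.0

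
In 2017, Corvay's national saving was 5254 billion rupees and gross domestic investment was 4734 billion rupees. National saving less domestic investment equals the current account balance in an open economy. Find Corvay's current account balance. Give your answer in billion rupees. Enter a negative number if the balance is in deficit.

CA = S - I = 5254 - 4734 = 520

520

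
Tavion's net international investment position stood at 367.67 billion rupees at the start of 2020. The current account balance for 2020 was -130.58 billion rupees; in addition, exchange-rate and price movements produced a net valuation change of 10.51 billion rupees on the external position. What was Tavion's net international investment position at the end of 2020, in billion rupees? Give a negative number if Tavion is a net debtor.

Change in NIIP = current account + net valuation change = -130.58 + 10.51 = -120.07
End-of-year NIIP = 367.67 + (-120.07) = 247.60

247.60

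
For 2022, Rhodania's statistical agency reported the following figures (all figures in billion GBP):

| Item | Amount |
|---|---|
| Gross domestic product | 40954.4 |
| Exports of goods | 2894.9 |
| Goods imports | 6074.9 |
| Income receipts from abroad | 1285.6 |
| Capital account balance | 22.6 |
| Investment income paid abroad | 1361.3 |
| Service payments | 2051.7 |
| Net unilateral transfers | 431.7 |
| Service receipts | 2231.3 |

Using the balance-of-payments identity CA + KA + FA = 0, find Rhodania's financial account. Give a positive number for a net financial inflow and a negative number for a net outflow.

Goods balance = 2894.9 - 6074.9 = -3180.0
Services balance = 2231.3 - 2051.7 = 179.6
Trade balance (goods + services) = -3180.0 + 179.6 = -3000.4
Net primary income = 1285.6 - 1361.3 = -75.7
Net secondary income = 431.7
Current account = -3000.4 + (-75.7) + 431.7 = -2644.4
Financial account = -(-2644.4 + 22.6) = 2621.8

2621.8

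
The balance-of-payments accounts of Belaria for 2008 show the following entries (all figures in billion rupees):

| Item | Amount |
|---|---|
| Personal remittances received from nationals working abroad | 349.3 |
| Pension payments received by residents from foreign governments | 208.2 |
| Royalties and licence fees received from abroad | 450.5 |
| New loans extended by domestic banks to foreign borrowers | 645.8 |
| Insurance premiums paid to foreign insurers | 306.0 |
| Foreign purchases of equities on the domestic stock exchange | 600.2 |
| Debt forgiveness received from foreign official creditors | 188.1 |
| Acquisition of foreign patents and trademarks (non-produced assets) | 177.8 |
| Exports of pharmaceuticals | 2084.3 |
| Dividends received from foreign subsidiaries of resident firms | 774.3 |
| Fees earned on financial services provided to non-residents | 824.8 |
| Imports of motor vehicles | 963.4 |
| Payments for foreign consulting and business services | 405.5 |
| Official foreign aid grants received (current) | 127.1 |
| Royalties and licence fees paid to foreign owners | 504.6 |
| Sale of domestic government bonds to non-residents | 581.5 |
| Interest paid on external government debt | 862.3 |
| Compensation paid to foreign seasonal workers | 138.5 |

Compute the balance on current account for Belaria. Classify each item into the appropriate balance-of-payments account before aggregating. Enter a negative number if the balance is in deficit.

Goods: -963.4 + 2084.3 = 1120.9
Services: -405.5 + 450.5 + 824.8 - 504.6 - 306.0 = 59.2
Primary income: -862.3 - 138.5 + 774.3 = -226.5
Secondary income: 208.2 + 349.3 + 127.1 = 684.6
Current account = 1120.9 + 59.2 + (-226.5) + 684.6 = 1638.2
(Excluded from the current account — financial account: new loans extended by domestic banks to foreign borrowers 645.8, foreign purchases of equities on the domestic stock exchange 600.2, sale of domestic government bonds to non-residents 581.5; capital account: debt forgiveness received from foreign official creditors 188.1, acquisition of foreign patents and trademarks (non-produced assets) 177.8.)

1638.2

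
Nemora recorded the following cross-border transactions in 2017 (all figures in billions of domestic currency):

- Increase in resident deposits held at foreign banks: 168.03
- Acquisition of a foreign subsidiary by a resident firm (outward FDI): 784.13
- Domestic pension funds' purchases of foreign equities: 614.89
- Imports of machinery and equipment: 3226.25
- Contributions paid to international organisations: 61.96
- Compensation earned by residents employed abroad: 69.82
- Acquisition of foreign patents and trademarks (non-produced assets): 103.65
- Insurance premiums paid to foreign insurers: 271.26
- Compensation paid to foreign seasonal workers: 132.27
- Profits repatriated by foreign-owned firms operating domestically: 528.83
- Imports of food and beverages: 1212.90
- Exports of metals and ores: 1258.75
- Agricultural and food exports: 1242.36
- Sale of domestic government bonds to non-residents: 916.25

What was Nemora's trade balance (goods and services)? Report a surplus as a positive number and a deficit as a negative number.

Goods: -3226.25 - 1212.90 + 1258.75 + 1242.36 = -1938.04
Services: -271.26
Trade balance = -1938.04 + (-271.26) = -2209.30
(Excluded from the trade balance — financial account: increase in resident deposits held at foreign banks 168.03, acquisition of a foreign subsidiary by a resident firm (outward FDI) 784.13, domestic pension funds' purchases of foreign equities 614.89, sale of domestic government bonds to non-residents 916.25; secondary income: contributions paid to international organisations 61.96; primary income: compensation earned by residents employed abroad 69.82, compensation paid to foreign seasonal workers 132.27, profits repatriated by foreign-owned firms operating domestically 528.83; capital account: acquisition of foreign patents and trademarks (non-produced assets) 103.65.)

-2209.30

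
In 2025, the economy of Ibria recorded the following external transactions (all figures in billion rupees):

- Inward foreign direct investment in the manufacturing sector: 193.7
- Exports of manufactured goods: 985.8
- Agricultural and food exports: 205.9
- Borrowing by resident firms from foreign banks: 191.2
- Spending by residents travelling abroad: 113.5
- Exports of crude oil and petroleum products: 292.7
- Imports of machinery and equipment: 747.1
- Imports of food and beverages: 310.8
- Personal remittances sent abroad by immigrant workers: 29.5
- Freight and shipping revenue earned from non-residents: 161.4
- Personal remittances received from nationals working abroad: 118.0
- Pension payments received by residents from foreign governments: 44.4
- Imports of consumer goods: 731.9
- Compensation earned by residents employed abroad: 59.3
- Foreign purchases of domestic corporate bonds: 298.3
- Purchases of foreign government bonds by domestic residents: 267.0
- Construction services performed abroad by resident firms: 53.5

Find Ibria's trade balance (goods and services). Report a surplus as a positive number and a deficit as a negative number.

-204.0

Goods: 292.7 - 310.8 - 731.9 + 205.9 + 985.8 - 747.1 = -305.4
Services: 53.5 - 113.5 + 161.4 = 101.4
Trade balance = -305.4 + 101.4 = -204.0
(Excluded from the trade balance — financial account: inward foreign direct investment in the manufacturing sector 193.7, borrowing by resident firms from foreign banks 191.2, foreign purchases of domestic corporate bonds 298.3, purchases of foreign government bonds by domestic residents 267.0; secondary income: personal remittances sent abroad by immigrant workers 29.5, personal remittances received from nationals working abroad 118.0, pension payments received by residents from foreign governments 44.4; primary income: compensation earned by residents employed abroad 59.3.)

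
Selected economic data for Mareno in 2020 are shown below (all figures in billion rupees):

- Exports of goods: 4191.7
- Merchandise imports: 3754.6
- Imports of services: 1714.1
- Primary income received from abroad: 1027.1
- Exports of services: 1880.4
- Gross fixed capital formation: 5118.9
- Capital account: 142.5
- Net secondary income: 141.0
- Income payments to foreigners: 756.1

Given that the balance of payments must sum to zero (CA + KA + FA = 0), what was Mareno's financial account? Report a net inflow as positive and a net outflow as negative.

Goods balance = 4191.7 - 3754.6 = 437.1
Services balance = 1880.4 - 1714.1 = 166.3
Trade balance (goods + services) = 437.1 + 166.3 = 603.4
Net primary income = 1027.1 - 756.1 = 271.0
Net secondary income = 141.0
Current account = 603.4 + 271.0 + 141.0 = 1015.4
Financial account = -(1015.4 + 142.5) = -1157.9

-1157.9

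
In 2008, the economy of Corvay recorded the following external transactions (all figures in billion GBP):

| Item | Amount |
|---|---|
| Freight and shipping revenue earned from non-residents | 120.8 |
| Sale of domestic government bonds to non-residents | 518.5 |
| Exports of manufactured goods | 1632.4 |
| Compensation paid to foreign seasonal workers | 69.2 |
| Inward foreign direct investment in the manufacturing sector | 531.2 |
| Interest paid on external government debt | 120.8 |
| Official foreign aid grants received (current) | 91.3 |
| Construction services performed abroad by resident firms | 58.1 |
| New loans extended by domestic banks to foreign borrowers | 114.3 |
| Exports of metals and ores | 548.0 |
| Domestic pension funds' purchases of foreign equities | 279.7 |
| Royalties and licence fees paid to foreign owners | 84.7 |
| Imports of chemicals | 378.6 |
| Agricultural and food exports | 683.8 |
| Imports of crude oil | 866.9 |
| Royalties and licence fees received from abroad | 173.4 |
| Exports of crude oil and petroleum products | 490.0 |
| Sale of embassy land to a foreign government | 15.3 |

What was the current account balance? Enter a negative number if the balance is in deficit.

Goods: 548.0 - 378.6 + 490.0 + 1632.4 + 683.8 - 866.9 = 2108.7
Services: 120.8 - 84.7 + 173.4 + 58.1 = 267.6
Primary income: -69.2 - 120.8 = -190.0
Secondary income: 91.3
Current account = 2108.7 + 267.6 + (-190.0) + 91.3 = 2277.6
(Excluded from the current account — financial account: sale of domestic government bonds to non-residents 518.5, inward foreign direct investment in the manufacturing sector 531.2, new loans extended by domestic banks to foreign borrowers 114.3, domestic pension funds' purchases of foreign equities 279.7; capital account: sale of embassy land to a foreign government 15.3.)

2277.6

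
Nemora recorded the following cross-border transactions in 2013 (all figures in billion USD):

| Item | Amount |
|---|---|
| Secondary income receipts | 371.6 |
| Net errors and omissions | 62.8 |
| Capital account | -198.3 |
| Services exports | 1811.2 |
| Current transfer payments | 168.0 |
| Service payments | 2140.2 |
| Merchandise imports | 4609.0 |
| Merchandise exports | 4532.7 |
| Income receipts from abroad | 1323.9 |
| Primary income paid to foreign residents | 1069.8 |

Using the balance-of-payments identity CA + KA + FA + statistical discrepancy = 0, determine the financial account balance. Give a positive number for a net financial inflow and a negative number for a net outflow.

Goods balance = 4532.7 - 4609.0 = -76.3
Services balance = 1811.2 - 2140.2 = -329.0
Trade balance (goods + services) = -76.3 + (-329.0) = -405.3
Net primary income = 1323.9 - 1069.8 = 254.1
Net secondary income = 371.6 - 168.0 = 203.6
Current account = -405.3 + 254.1 + 203.6 = 52.4
Financial account = -(52.4 + (-198.3) + 62.8) = 83.1

83.1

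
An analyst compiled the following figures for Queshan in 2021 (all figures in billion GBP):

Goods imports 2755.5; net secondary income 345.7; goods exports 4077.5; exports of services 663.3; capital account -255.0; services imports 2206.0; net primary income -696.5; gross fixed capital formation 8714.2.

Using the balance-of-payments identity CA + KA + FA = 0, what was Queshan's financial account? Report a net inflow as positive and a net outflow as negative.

826.5

Goods balance = 4077.5 - 2755.5 = 1322.0
Services balance = 663.3 - 2206.0 = -1542.7
Trade balance (goods + services) = 1322.0 + (-1542.7) = -220.7
Net primary income = -696.5
Net secondary income = 345.7
Current account = -220.7 + (-696.5) + 345.7 = -571.5
Financial account = -(-571.5 + (-255.0)) = 826.5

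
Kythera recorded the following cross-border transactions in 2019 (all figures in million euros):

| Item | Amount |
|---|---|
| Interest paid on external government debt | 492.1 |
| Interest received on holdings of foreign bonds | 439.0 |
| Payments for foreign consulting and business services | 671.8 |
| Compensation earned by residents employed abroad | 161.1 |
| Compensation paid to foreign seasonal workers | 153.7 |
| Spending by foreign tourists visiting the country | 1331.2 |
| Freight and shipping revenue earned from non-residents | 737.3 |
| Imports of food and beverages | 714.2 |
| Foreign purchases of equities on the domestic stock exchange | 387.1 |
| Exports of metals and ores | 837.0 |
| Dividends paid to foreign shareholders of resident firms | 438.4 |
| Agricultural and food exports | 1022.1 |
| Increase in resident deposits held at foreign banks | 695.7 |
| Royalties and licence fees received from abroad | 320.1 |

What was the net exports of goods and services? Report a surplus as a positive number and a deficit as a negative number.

2861.7

Goods: -714.2 + 837.0 + 1022.1 = 1144.9
Services: 1331.2 + 737.3 - 671.8 + 320.1 = 1716.8
Trade balance = 1144.9 + 1716.8 = 2861.7
(Excluded from the trade balance — primary income: interest paid on external government debt 492.1, interest received on holdings of foreign bonds 439.0, compensation earned by residents employed abroad 161.1, compensation paid to foreign seasonal workers 153.7, dividends paid to foreign shareholders of resident firms 438.4; financial account: foreign purchases of equities on the domestic stock exchange 387.1, increase in resident deposits held at foreign banks 695.7.)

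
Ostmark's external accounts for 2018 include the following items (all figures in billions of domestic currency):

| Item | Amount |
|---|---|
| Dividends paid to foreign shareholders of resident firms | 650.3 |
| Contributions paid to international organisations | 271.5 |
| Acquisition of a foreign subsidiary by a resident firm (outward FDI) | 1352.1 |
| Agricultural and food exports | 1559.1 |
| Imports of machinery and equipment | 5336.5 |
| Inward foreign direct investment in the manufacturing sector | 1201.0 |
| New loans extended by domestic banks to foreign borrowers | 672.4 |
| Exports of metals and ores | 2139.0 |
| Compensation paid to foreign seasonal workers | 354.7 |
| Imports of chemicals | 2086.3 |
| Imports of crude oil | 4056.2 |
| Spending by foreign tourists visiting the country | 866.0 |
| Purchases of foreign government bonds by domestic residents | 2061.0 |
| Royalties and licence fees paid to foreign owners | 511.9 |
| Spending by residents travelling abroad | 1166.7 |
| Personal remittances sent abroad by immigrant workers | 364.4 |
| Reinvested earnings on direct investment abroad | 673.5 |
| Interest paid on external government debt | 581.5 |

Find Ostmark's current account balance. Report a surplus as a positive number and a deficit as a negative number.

Goods: -2086.3 - 4056.2 - 5336.5 + 1559.1 + 2139.0 = -7780.9
Services: -511.9 - 1166.7 + 866.0 = -812.6
Primary income: 673.5 - 650.3 - 354.7 - 581.5 = -913.0
Secondary income: -271.5 - 364.4 = -635.9
Current account = (-7780.9) + (-812.6) + (-913.0) + (-635.9) = -10142.4
(Excluded from the current account — financial account: acquisition of a foreign subsidiary by a resident firm (outward FDI) 1352.1, inward foreign direct investment in the manufacturing sector 1201.0, new loans extended by domestic banks to foreign borrowers 672.4, purchases of foreign government bonds by domestic residents 2061.0.)

-10142.4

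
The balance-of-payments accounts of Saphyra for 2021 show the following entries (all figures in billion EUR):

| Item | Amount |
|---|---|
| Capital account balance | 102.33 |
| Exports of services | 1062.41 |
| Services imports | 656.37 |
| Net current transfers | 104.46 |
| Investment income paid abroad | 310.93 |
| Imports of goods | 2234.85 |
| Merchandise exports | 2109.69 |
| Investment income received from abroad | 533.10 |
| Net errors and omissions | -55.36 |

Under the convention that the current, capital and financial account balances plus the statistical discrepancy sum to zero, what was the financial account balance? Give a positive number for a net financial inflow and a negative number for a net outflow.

-654.48

Goods balance = 2109.69 - 2234.85 = -125.16
Services balance = 1062.41 - 656.37 = 406.04
Trade balance (goods + services) = -125.16 + 406.04 = 280.88
Net primary income = 533.10 - 310.93 = 222.17
Net secondary income = 104.46
Current account = 280.88 + 222.17 + 104.46 = 607.51
Financial account = -(607.51 + 102.33 + (-55.36)) = -654.48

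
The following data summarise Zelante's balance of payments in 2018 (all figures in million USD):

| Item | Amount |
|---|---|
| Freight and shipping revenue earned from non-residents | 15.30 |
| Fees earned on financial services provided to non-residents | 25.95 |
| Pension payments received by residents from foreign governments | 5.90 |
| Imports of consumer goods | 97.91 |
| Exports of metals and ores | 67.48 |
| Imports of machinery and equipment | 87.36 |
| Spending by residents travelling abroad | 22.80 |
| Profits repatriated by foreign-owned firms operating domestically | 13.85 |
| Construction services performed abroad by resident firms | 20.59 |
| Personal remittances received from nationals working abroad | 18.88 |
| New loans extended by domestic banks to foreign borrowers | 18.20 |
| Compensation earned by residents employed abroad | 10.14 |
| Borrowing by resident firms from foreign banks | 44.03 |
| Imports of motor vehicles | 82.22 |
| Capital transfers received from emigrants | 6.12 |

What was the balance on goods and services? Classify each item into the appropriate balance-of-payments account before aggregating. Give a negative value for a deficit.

Goods: -82.22 - 87.36 + 67.48 - 97.91 = -200.01
Services: 25.95 - 22.80 + 15.30 + 20.59 = 39.04
Trade balance = -200.01 + 39.04 = -160.97
(Excluded from the trade balance — secondary income: pension payments received by residents from foreign governments 5.90, personal remittances received from nationals working abroad 18.88; primary income: profits repatriated by foreign-owned firms operating domestically 13.85, compensation earned by residents employed abroad 10.14; financial account: new loans extended by domestic banks to foreign borrowers 18.20, borrowing by resident firms from foreign banks 44.03; capital account: capital transfers received from emigrants 6.12.)

-160.97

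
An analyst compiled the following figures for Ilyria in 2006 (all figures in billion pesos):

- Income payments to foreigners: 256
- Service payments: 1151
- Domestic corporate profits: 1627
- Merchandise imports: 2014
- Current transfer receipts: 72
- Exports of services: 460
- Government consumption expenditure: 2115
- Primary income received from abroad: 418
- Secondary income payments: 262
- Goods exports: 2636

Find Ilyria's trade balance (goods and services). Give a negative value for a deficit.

-69

Goods balance = 2636 - 2014 = 622
Services balance = 460 - 1151 = -691
Trade balance (goods + services) = 622 + (-691) = -69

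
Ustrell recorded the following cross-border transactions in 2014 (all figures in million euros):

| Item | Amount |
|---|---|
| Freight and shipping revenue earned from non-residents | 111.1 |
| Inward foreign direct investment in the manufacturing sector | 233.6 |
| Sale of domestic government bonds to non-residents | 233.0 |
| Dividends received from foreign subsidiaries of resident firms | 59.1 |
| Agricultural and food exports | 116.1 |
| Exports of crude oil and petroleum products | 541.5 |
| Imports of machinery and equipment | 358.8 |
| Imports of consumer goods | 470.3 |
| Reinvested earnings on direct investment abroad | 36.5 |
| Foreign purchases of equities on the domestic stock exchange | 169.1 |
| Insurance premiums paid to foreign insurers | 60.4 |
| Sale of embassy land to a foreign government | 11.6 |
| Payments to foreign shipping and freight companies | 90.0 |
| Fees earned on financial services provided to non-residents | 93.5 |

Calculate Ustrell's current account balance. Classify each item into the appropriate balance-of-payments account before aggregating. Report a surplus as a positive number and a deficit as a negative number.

-21.7

Goods: 116.1 - 470.3 - 358.8 + 541.5 = -171.5
Services: -60.4 - 90.0 + 93.5 + 111.1 = 54.2
Primary income: 59.1 + 36.5 = 95.6
Current account = (-171.5) + 54.2 + 95.6 = -21.7
(Excluded from the current account — financial account: inward foreign direct investment in the manufacturing sector 233.6, sale of domestic government bonds to non-residents 233.0, foreign purchases of equities on the domestic stock exchange 169.1; capital account: sale of embassy land to a foreign government 11.6.)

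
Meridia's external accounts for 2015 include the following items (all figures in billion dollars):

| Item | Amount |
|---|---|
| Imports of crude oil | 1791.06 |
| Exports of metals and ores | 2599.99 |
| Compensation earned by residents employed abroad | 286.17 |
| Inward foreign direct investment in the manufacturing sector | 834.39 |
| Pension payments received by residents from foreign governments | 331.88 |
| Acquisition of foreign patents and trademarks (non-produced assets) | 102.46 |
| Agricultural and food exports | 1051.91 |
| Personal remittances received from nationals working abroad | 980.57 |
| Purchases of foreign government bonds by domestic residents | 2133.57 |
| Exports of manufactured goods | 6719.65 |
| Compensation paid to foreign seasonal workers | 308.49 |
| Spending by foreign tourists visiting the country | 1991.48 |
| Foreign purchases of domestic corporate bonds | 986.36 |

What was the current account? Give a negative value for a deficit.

Goods: 6719.65 + 2599.99 + 1051.91 - 1791.06 = 8580.49
Services: 1991.48
Primary income: 286.17 - 308.49 = -22.32
Secondary income: 980.57 + 331.88 = 1312.45
Current account = 8580.49 + 1991.48 + (-22.32) + 1312.45 = 11862.10
(Excluded from the current account — financial account: inward foreign direct investment in the manufacturing sector 834.39, purchases of foreign government bonds by domestic residents 2133.57, foreign purchases of domestic corporate bonds 986.36; capital account: acquisition of foreign patents and trademarks (non-produced assets) 102.46.)

11862.10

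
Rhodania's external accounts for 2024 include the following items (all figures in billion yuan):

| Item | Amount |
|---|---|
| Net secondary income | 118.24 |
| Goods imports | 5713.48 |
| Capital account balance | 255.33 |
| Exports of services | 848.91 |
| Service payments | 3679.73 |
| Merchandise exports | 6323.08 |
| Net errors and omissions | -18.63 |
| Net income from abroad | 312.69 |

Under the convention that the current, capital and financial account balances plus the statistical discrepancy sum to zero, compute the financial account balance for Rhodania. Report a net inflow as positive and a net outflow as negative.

1553.59

Goods balance = 6323.08 - 5713.48 = 609.60
Services balance = 848.91 - 3679.73 = -2830.82
Trade balance (goods + services) = 609.60 + (-2830.82) = -2221.22
Net primary income = 312.69
Net secondary income = 118.24
Current account = -2221.22 + 312.69 + 118.24 = -1790.29
Financial account = -(-1790.29 + 255.33 + (-18.63)) = 1553.59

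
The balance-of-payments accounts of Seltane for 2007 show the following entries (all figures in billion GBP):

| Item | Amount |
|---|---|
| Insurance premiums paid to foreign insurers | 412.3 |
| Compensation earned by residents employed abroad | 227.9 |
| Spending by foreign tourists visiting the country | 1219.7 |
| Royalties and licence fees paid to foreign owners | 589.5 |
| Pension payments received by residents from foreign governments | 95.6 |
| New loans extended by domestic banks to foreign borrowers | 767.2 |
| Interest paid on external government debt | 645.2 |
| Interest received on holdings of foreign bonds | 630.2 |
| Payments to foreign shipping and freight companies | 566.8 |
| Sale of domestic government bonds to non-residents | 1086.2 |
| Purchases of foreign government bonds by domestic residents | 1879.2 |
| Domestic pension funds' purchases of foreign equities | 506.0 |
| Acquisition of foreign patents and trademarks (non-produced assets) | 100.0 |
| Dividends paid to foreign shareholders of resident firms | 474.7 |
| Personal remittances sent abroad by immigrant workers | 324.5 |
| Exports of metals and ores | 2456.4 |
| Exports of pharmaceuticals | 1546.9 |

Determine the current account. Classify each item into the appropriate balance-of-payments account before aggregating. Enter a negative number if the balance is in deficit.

3163.7

Goods: 2456.4 + 1546.9 = 4003.3
Services: 1219.7 - 566.8 - 412.3 - 589.5 = -348.9
Primary income: -645.2 + 227.9 + 630.2 - 474.7 = -261.8
Secondary income: -324.5 + 95.6 = -228.9
Current account = 4003.3 + (-348.9) + (-261.8) + (-228.9) = 3163.7
(Excluded from the current account — financial account: new loans extended by domestic banks to foreign borrowers 767.2, sale of domestic government bonds to non-residents 1086.2, purchases of foreign government bonds by domestic residents 1879.2, domestic pension funds' purchases of foreign equities 506.0; capital account: acquisition of foreign patents and trademarks (non-produced assets) 100.0.)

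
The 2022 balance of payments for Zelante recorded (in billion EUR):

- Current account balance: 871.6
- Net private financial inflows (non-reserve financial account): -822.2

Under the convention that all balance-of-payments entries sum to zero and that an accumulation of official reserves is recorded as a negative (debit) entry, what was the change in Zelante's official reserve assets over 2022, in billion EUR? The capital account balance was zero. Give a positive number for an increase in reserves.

Official reserve transactions balance = -(871.6 + (-822.2)) = -49.4
An accumulation of reserves is recorded as a debit (negative entry), so the change in the stock of reserves is the negative of that balance.
Change in official reserves = -(-49.4) = 49.4

49.4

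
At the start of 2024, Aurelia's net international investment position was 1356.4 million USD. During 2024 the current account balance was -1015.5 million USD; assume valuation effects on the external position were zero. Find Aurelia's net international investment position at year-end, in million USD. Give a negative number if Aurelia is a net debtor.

340.9

With no valuation effects, change in NIIP = current account = -1015.5
End-of-year NIIP = 1356.4 + (-1015.5) = 340.9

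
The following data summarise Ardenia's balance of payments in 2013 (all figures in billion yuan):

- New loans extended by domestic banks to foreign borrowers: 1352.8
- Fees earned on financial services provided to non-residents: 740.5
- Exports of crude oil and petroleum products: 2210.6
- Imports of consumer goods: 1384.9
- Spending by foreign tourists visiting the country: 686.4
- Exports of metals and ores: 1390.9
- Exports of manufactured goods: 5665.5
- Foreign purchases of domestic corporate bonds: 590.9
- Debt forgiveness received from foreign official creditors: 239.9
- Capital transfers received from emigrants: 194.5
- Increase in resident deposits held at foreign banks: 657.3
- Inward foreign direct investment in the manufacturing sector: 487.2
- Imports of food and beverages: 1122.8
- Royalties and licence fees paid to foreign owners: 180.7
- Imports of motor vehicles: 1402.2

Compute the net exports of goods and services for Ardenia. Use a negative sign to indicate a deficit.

6603.3

Goods: -1402.2 + 1390.9 - 1384.9 - 1122.8 + 2210.6 + 5665.5 = 5357.1
Services: 740.5 - 180.7 + 686.4 = 1246.2
Trade balance = 5357.1 + 1246.2 = 6603.3
(Excluded from the trade balance — financial account: new loans extended by domestic banks to foreign borrowers 1352.8, foreign purchases of domestic corporate bonds 590.9, increase in resident deposits held at foreign banks 657.3, inward foreign direct investment in the manufacturing sector 487.2; capital account: debt forgiveness received from foreign official creditors 239.9, capital transfers received from emigrants 194.5.)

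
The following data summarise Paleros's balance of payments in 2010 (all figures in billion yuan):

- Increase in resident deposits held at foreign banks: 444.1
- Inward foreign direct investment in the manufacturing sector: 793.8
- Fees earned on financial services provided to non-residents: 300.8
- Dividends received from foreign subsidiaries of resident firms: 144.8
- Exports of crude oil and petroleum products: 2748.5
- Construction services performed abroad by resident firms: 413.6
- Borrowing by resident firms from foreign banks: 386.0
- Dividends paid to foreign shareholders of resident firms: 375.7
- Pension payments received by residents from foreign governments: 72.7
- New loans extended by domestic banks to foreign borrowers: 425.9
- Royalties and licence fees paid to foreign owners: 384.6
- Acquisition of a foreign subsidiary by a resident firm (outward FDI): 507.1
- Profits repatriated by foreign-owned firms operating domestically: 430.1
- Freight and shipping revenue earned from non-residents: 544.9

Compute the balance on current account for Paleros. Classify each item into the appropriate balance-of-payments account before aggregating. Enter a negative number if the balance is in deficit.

Goods: 2748.5
Services: 300.8 + 544.9 + 413.6 - 384.6 = 874.7
Primary income: -430.1 - 375.7 + 144.8 = -661.0
Secondary income: 72.7
Current account = 2748.5 + 874.7 + (-661.0) + 72.7 = 3034.9
(Excluded from the current account — financial account: increase in resident deposits held at foreign banks 444.1, inward foreign direct investment in the manufacturing sector 793.8, borrowing by resident firms from foreign banks 386.0, new loans extended by domestic banks to foreign borrowers 425.9, acquisition of a foreign subsidiary by a resident firm (outward FDI) 507.1.)

3034.9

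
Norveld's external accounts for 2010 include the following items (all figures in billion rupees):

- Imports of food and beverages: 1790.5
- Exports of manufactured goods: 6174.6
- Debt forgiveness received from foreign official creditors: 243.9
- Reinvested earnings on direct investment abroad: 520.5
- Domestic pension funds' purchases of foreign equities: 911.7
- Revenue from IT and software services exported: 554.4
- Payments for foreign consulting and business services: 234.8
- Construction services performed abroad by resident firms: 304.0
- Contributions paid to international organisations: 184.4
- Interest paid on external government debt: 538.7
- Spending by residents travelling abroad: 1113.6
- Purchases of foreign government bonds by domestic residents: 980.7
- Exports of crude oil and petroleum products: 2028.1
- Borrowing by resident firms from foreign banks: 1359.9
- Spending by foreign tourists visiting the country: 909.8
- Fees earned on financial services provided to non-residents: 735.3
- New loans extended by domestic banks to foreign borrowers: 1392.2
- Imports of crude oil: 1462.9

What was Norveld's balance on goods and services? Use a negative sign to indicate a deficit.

6104.4

Goods: 6174.6 - 1462.9 - 1790.5 + 2028.1 = 4949.3
Services: 554.4 + 909.8 + 304.0 + 735.3 - 1113.6 - 234.8 = 1155.1
Trade balance = 4949.3 + 1155.1 = 6104.4
(Excluded from the trade balance — capital account: debt forgiveness received from foreign official creditors 243.9; primary income: reinvested earnings on direct investment abroad 520.5, interest paid on external government debt 538.7; financial account: domestic pension funds' purchases of foreign equities 911.7, purchases of foreign government bonds by domestic residents 980.7, borrowing by resident firms from foreign banks 1359.9, new loans extended by domestic banks to foreign borrowers 1392.2; secondary income: contributions paid to international organisations 184.4.)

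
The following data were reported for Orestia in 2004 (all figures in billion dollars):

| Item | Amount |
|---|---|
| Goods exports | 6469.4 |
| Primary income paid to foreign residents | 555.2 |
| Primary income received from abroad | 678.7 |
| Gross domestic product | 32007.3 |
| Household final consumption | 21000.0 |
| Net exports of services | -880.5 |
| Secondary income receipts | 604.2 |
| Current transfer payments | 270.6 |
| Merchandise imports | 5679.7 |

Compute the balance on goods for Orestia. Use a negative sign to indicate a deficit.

789.7

Goods balance = 6469.4 - 5679.7 = 789.7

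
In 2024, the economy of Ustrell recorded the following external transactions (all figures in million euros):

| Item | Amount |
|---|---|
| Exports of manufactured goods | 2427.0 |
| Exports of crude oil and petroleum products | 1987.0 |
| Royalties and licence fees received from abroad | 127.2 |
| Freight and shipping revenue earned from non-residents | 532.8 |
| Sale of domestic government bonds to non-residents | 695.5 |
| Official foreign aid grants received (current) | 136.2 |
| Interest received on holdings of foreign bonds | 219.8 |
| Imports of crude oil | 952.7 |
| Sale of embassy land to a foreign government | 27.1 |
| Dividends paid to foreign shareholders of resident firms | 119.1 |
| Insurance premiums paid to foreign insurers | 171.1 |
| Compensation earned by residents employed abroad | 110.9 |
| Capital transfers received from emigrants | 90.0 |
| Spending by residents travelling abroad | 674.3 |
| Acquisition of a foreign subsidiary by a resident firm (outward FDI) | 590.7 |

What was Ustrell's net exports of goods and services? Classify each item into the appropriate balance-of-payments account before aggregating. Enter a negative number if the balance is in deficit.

Goods: 2427.0 + 1987.0 - 952.7 = 3461.3
Services: 532.8 + 127.2 - 674.3 - 171.1 = -185.4
Trade balance = 3461.3 + (-185.4) = 3275.9
(Excluded from the trade balance — financial account: sale of domestic government bonds to non-residents 695.5, acquisition of a foreign subsidiary by a resident firm (outward FDI) 590.7; secondary income: official foreign aid grants received (current) 136.2; primary income: interest received on holdings of foreign bonds 219.8, dividends paid to foreign shareholders of resident firms 119.1, compensation earned by residents employed abroad 110.9; capital account: sale of embassy land to a foreign government 27.1, capital transfers received from emigrants 90.0.)

3275.9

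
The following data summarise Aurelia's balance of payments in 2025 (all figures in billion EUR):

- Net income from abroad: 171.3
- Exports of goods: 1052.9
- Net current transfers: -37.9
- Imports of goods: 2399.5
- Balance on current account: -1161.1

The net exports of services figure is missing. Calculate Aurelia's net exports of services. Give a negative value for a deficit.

52.1

Current account = goods balance + services balance + net primary income + net secondary income
Sum of the known components = -1213.2
Net exports of services = CA - (known components) = -1161.1 - (-1213.2) = 52.1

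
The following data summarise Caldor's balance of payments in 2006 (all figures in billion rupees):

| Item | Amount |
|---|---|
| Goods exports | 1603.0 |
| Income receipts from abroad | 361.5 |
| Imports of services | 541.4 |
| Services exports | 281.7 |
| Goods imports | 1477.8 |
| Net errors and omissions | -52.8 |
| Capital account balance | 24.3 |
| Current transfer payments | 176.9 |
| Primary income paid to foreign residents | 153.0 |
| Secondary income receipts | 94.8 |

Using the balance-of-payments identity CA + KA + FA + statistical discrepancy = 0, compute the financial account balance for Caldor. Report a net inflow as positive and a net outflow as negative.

Goods balance = 1603.0 - 1477.8 = 125.2
Services balance = 281.7 - 541.4 = -259.7
Trade balance (goods + services) = 125.2 + (-259.7) = -134.5
Net primary income = 361.5 - 153.0 = 208.5
Net secondary income = 94.8 - 176.9 = -82.1
Current account = -134.5 + 208.5 + (-82.1) = -8.1
Financial account = -(-8.1 + 24.3 + (-52.8)) = 36.6

36.6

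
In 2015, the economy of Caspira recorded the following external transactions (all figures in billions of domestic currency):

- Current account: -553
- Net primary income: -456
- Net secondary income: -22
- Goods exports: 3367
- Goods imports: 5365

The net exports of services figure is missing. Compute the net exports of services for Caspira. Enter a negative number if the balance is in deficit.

Current account = goods balance + services balance + net primary income + net secondary income
Sum of the known components = -2476
Net exports of services = CA - (known components) = -553 - (-2476) = 1923

1923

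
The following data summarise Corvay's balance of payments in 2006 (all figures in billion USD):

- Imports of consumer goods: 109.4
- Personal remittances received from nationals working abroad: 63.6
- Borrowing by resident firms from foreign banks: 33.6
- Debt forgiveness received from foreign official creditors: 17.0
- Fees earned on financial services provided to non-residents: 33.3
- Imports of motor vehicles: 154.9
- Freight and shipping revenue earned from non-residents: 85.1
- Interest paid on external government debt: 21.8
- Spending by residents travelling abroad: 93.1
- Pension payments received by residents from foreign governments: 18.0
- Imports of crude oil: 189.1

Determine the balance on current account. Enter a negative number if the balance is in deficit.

Goods: -109.4 - 189.1 - 154.9 = -453.4
Services: -93.1 + 33.3 + 85.1 = 25.3
Primary income: -21.8
Secondary income: 18.0 + 63.6 = 81.6
Current account = (-453.4) + 25.3 + (-21.8) + 81.6 = -368.3
(Excluded from the current account — financial account: borrowing by resident firms from foreign banks 33.6; capital account: debt forgiveness received from foreign official creditors 17.0.)

-368.3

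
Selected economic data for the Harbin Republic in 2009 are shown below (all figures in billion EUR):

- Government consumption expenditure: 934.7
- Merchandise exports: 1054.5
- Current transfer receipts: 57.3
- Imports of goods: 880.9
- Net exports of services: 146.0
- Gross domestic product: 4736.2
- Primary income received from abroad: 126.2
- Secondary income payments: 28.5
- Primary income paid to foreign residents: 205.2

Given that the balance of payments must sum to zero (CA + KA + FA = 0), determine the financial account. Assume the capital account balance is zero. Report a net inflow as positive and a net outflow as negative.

Goods balance = 1054.5 - 880.9 = 173.6
Services balance = 146.0
Trade balance (goods + services) = 173.6 + 146.0 = 319.6
Net primary income = 126.2 - 205.2 = -79.0
Net secondary income = 57.3 - 28.5 = 28.8
Current account = 319.6 + (-79.0) + 28.8 = 269.4
Financial account = -(269.4) = -269.4

-269.4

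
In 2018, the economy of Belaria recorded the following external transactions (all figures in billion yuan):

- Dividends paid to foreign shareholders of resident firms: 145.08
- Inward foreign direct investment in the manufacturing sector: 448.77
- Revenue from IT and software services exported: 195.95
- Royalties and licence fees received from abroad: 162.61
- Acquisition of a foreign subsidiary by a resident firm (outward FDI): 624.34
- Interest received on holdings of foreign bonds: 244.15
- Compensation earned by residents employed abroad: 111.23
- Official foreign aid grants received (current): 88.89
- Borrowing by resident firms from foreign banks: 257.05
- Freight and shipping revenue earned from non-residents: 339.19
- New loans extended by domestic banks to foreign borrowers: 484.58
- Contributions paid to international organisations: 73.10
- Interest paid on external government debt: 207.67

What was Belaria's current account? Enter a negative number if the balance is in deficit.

Services: 162.61 + 339.19 + 195.95 = 697.75
Primary income: -145.08 - 207.67 + 111.23 + 244.15 = 2.63
Secondary income: 88.89 - 73.10 = 15.79
Current account = 697.75 + 2.63 + 15.79 = 716.17
(Excluded from the current account — financial account: inward foreign direct investment in the manufacturing sector 448.77, acquisition of a foreign subsidiary by a resident firm (outward FDI) 624.34, borrowing by resident firms from foreign banks 257.05, new loans extended by domestic banks to foreign borrowers 484.58.)

716.17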